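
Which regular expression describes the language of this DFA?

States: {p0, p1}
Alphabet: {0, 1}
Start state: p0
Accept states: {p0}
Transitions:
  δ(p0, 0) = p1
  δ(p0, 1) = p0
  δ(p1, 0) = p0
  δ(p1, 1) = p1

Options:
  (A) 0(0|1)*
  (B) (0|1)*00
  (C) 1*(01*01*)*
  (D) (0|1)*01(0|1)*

Check each option against the DFA on short strings; one disagreement eliminates an option:
  (A) 0(0|1)*: on ε the DFA stays in p0 and accepts (p0 ∈ Accept), but the regex does not match it → eliminate
  (B) (0|1)*00: on ε the DFA stays in p0 and accepts (p0 ∈ Accept), but the regex does not match it → eliminate
  (C) 1*(01*01*)*: agrees with the DFA on every string of length ≤ 6
  (D) (0|1)*01(0|1)*: on ε the DFA stays in p0 and accepts (p0 ∈ Accept), but the regex does not match it → eliminate
Only (C) is consistent with the DFA.
(C) 1*(01*01*)*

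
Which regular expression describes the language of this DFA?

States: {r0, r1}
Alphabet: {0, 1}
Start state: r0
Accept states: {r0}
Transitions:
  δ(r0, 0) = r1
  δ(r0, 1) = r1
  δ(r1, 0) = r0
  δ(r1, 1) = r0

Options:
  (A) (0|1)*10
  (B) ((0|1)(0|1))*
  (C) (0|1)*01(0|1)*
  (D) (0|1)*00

Check each option against the DFA on short strings; one disagreement eliminates an option:
  (A) (0|1)*10: on ε the DFA stays in r0 and accepts (r0 ∈ Accept), but the regex does not match it → eliminate
  (B) ((0|1)(0|1))*: agrees with the DFA on every string of length ≤ 6
  (C) (0|1)*01(0|1)*: on ε the DFA stays in r0 and accepts (r0 ∈ Accept), but the regex does not match it → eliminate
  (D) (0|1)*00: on ε the DFA stays in r0 and accepts (r0 ∈ Accept), but the regex does not match it → eliminate
Only (B) is consistent with the DFA.
(B) ((0|1)(0|1))*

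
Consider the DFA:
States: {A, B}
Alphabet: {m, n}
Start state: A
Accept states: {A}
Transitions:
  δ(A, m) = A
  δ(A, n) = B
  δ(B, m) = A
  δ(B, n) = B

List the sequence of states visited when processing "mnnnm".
read 'm': A → A
  read 'n': A → B
  read 'n': B → B
  read 'n': B → B
  read 'm': B → A
A -> A -> B -> B -> B -> A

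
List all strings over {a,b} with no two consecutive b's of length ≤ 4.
ε, a, b, aa, ab, ba, aaa, aab, aba, baa, bab, aaaa, aaab, aaba, abaa, abab, baaa, baab, baba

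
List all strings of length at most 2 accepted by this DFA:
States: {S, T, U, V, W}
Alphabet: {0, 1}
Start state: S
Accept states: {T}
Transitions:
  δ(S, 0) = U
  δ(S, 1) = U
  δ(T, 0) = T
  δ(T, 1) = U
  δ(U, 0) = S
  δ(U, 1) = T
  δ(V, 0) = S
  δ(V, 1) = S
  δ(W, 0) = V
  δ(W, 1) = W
01, 11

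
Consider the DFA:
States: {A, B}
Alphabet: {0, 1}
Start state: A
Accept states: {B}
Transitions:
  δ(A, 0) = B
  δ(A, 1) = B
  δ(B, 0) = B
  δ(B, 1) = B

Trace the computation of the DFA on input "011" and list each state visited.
read '0': A → B
  read '1': B → B
  read '1': B → B
A -> B -> B -> B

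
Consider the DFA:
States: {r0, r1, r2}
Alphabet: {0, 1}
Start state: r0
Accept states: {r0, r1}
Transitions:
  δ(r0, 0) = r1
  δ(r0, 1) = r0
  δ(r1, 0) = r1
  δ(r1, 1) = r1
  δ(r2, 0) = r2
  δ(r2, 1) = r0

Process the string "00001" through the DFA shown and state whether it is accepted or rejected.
Processing string "00001":
  r0 --0--> r1
  r1 --0--> r1
  r1 --0--> r1
  r1 --0--> r1
  r1 --1--> r1
Final state: r1
Accept states: {r0, r1}
Yes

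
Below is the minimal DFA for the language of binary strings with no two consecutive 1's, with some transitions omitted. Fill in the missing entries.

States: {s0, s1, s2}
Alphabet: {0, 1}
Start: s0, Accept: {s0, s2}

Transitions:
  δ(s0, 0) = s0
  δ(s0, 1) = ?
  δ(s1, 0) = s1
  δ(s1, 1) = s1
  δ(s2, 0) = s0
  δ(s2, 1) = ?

From the language and accept set, identify what each state tracks — s0: last symbol not 1 (ok); s1: saw 11 (dead); s2: last symbol 1 (ok).
Each missing δ(q, a) is the state matching the new tracked value after reading a.
δ(s0, 1) = s2; δ(s2, 1) = s1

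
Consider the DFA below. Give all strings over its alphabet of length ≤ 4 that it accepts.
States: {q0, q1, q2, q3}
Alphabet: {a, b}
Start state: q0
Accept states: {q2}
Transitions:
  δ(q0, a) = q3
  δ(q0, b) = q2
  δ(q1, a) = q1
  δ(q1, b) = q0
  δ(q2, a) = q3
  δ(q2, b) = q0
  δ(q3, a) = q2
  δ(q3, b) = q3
b, aa, aba, baa, bbb, aaaa, aabb, abba, baba, bbaa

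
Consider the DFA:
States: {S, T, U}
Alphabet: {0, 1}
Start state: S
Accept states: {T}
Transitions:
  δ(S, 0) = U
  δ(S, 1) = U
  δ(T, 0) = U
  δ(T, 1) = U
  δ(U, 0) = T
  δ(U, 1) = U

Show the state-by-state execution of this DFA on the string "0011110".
read '0': S → U
  read '0': U → T
  read '1': T → U
  read '1': U → U
  read '1': U → U
  read '1': U → U
  read '0': U → T
S -> U -> T -> U -> U -> U -> U -> T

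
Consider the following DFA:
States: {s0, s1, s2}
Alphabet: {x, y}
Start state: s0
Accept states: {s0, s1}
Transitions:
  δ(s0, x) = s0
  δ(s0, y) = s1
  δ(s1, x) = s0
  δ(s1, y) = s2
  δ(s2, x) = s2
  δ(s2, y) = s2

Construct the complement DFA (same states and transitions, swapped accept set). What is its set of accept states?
Complement accept states = All states \ Original accept states
= {s0, s1, s2} \ {s0, s1}
{s2}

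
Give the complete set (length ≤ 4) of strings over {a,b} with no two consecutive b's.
ε, a, b, aa, ab, ba, aaa, aab, aba, baa, bab, aaaa, aaab, aaba, abaa, abab, baaa, baab, baba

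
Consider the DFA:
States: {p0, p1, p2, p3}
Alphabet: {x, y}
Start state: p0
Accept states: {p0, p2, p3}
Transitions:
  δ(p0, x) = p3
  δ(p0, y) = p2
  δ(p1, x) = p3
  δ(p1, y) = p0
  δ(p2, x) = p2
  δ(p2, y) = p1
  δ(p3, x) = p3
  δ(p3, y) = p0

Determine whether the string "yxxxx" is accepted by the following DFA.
Processing string "yxxxx":
  p0 --y--> p2
  p2 --x--> p2
  p2 --x--> p2
  p2 --x--> p2
  p2 --x--> p2
Final state: p2
Accept states: {p0, p2, p3}
Yes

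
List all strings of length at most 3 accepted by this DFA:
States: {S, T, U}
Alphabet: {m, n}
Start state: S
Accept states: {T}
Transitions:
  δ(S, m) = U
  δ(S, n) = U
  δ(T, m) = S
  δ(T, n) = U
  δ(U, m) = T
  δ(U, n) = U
mm, nm, mnm, nnm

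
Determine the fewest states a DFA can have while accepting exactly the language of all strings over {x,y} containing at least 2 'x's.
By Myhill–Nerode, count the distinguishable equivalence classes: 3 classes — having seen 0, 1, or ≥2 copies of 'x'; any two classes i < j (j ≤ 2) are distinguished by the string x^(2−j), which takes class j to 2 copies (accepted) but leaves class i below 2 (rejected).
3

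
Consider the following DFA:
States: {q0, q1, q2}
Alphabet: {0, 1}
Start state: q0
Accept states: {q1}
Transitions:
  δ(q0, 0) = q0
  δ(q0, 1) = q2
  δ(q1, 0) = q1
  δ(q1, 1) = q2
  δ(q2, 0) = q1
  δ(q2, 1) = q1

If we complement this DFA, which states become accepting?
Complement accept states = All states \ Original accept states
= {q0, q1, q2} \ {q1}
{q0, q2}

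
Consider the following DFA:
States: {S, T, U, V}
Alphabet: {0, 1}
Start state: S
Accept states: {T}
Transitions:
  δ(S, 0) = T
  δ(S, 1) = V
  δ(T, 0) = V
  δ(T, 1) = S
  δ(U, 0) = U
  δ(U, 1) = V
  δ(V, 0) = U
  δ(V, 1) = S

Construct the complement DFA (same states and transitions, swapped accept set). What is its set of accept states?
Complement accept states = All states \ Original accept states
= {S, T, U, V} \ {T}
{S, U, V}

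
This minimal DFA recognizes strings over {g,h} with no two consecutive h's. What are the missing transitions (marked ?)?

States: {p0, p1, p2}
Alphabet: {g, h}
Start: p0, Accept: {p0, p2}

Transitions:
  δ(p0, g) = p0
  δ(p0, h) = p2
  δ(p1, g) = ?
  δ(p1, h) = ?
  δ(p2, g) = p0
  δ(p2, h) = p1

From the language and accept set, identify what each state tracks — p0: last symbol not h (ok); p1: saw hh (dead); p2: last symbol h (ok).
Each missing δ(q, a) is the state matching the new tracked value after reading a.
δ(p1, g) = p1; δ(p1, h) = p1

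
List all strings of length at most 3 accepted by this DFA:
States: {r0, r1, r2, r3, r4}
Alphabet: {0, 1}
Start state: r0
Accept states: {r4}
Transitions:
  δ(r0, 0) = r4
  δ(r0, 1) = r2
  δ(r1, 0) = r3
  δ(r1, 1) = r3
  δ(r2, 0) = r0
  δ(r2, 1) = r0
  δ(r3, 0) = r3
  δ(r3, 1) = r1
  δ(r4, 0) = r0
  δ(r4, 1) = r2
0, 000, 100, 110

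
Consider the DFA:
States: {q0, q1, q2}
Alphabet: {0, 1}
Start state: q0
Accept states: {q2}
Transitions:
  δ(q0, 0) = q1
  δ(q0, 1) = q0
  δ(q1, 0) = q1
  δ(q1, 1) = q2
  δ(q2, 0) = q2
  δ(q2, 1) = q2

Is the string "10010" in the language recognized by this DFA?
Processing string "10010":
  q0 --1--> q0
  q0 --0--> q1
  q1 --0--> q1
  q1 --1--> q2
  q2 --0--> q2
Final state: q2
Accept states: {q2}
Yes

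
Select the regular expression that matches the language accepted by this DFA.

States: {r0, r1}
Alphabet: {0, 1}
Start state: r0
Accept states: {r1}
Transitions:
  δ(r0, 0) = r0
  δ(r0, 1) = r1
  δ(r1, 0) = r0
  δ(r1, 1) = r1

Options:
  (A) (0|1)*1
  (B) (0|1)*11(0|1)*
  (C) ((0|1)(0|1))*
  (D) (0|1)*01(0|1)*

Check each option against the DFA on short strings; one disagreement eliminates an option:
  (A) (0|1)*1: agrees with the DFA on every string of length ≤ 6
  (B) (0|1)*11(0|1)*: on '1' the DFA goes r0 → r1 and accepts (r1 ∈ Accept), but the regex does not match it → eliminate
  (C) ((0|1)(0|1))*: on ε the DFA stays in r0 and rejects (r0 ∉ Accept), but the regex matches it → eliminate
  (D) (0|1)*01(0|1)*: on '1' the DFA goes r0 → r1 and accepts (r1 ∈ Accept), but the regex does not match it → eliminate
Only (A) is consistent with the DFA.
(A) (0|1)*1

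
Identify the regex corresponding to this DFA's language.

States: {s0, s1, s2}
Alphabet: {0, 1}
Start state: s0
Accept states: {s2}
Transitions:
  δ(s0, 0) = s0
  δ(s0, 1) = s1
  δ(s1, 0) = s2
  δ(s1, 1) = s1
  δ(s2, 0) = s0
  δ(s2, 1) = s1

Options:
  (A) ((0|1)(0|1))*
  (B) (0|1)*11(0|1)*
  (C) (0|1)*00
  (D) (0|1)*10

Check each option against the DFA on short strings; one disagreement eliminates an option:
  (A) ((0|1)(0|1))*: on ε the DFA stays in s0 and rejects (s0 ∉ Accept), but the regex matches it → eliminate
  (B) (0|1)*11(0|1)*: on '10' the DFA goes s0 → s1 → s2 and accepts (s2 ∈ Accept), but the regex does not match it → eliminate
  (C) (0|1)*00: on '00' the DFA goes s0 → s0 → s0 and rejects (s0 ∉ Accept), but the regex matches it → eliminate
  (D) (0|1)*10: agrees with the DFA on every string of length ≤ 6
Only (D) is consistent with the DFA.
(D) (0|1)*10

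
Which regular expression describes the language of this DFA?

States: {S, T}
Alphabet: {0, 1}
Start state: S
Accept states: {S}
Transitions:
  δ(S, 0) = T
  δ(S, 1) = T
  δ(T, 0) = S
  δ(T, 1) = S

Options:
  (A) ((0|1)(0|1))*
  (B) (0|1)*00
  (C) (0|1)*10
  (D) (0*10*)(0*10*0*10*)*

Check each option against the DFA on short strings; one disagreement eliminates an option:
  (A) ((0|1)(0|1))*: agrees with the DFA on every string of length ≤ 6
  (B) (0|1)*00: on ε the DFA stays in S and accepts (S ∈ Accept), but the regex does not match it → eliminate
  (C) (0|1)*10: on ε the DFA stays in S and accepts (S ∈ Accept), but the regex does not match it → eliminate
  (D) (0*10*)(0*10*0*10*)*: on ε the DFA stays in S and accepts (S ∈ Accept), but the regex does not match it → eliminate
Only (A) is consistent with the DFA.
(A) ((0|1)(0|1))*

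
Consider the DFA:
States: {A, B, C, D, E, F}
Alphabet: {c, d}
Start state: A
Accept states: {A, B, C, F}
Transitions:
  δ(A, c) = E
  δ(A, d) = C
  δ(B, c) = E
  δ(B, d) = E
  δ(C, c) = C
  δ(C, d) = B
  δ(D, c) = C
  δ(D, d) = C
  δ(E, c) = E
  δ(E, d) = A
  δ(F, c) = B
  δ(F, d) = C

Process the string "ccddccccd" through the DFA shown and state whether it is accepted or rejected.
Processing string "ccddccccd":
  A --c--> E
  E --c--> E
  E --d--> A
  A --d--> C
  C --c--> C
  C --c--> C
  C --c--> C
  C --c--> C
  C --d--> B
Final state: B
Accept states: {A, B, C, F}
Yes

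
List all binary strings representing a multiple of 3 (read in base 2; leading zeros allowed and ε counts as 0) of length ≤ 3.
ε, 0, 00, 11, 000, 011, 110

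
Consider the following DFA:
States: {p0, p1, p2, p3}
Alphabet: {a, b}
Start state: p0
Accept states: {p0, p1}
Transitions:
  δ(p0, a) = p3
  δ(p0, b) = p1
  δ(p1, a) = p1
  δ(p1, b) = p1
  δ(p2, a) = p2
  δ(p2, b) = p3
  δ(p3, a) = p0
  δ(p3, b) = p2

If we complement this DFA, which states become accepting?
Complement accept states = All states \ Original accept states
= {p0, p1, p2, p3} \ {p0, p1}
{p2, p3}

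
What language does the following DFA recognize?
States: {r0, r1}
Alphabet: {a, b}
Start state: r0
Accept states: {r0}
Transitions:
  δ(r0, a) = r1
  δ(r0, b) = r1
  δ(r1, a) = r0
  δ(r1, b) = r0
Testing a few strings:
  'bb' → accept
  'bab' → reject
  'aa' → accept
  'ab' → accept
State roles: r0=even length so far; r1=odd length so far
All strings over {a,b} of even length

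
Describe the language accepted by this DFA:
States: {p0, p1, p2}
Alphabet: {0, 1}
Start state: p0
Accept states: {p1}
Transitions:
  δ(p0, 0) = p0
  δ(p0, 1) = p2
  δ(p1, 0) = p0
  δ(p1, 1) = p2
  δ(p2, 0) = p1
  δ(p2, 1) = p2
Testing a few strings:
  '0110' → accept
  '1000' → reject
  '101' → reject
  '01' → reject
State roles: p0=no suffix match; p1=suffix is 10; p2=one trailing 1
All binary strings ending with 10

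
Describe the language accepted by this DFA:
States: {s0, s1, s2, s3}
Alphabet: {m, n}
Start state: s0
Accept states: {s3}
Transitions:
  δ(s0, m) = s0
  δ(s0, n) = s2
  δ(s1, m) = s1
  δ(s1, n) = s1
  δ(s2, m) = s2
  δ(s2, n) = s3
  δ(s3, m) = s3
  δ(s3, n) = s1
Testing a few strings:
  'nnn' → reject
  'nnnn' → reject
  'mn' → reject
  'nnmn' → reject
State roles: s0=zero n's; s1=≥ three n's (dead); s2=one n; s3=two n's
All strings over {m,n} containing exactly two n's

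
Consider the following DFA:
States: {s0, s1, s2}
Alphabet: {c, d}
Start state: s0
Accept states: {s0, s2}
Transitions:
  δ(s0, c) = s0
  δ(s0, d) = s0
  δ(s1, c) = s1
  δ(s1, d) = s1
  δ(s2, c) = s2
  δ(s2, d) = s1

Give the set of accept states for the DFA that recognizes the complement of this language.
Complement accept states = All states \ Original accept states
= {s0, s1, s2} \ {s0, s2}
{s1}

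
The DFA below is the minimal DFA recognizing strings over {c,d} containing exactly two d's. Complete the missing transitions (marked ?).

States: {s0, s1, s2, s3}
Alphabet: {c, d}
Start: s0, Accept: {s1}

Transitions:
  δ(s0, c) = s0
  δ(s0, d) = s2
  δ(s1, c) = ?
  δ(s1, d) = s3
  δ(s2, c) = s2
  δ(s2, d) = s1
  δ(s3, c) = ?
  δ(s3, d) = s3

From the language and accept set, identify what each state tracks — s0: zero d's; s1: two d's; s2: one d; s3: ≥ three d's (dead).
Each missing δ(q, a) is the state matching the new tracked value after reading a.
δ(s1, c) = s1; δ(s3, c) = s3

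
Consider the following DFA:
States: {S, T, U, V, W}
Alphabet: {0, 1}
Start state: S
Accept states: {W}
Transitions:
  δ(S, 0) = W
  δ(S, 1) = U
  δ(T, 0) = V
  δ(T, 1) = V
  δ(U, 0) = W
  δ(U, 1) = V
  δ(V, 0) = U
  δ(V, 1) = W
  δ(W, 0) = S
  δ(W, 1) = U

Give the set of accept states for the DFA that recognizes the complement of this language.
Complement accept states = All states \ Original accept states
= {S, T, U, V, W} \ {W}
{S, T, U, V}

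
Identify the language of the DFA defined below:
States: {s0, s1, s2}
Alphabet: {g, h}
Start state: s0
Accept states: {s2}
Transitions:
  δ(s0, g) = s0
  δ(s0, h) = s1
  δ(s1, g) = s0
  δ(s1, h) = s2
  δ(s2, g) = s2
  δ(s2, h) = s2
Testing a few strings:
  'g' → reject
  'hhg' → accept
  'h' → reject
  'gggh' → reject
State roles: s0=no progress toward hh; s1=one trailing h; s2=substring hh seen
All strings over {g,h} containing the substring hh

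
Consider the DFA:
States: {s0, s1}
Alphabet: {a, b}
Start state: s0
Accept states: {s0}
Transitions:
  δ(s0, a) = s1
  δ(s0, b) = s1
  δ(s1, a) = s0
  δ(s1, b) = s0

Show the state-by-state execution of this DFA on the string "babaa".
read 'b': s0 → s1
  read 'a': s1 → s0
  read 'b': s0 → s1
  read 'a': s1 → s0
  read 'a': s0 → s1
s0 -> s1 -> s0 -> s1 -> s0 -> s1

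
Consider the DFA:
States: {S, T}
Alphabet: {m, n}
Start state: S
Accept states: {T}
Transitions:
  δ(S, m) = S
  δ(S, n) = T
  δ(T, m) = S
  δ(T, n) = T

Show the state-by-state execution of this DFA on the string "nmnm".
read 'n': S → T
  read 'm': T → S
  read 'n': S → T
  read 'm': T → S
S -> T -> S -> T -> S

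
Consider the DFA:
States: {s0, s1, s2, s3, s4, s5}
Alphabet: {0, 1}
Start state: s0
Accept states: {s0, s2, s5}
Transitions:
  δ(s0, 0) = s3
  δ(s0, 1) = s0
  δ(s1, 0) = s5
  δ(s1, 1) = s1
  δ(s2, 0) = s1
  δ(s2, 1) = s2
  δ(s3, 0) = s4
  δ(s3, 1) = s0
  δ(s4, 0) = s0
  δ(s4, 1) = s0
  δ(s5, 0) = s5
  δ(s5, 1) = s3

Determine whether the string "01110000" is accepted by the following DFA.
Processing string "01110000":
  s0 --0--> s3
  s3 --1--> s0
  s0 --1--> s0
  s0 --1--> s0
  s0 --0--> s3
  s3 --0--> s4
  s4 --0--> s0
  s0 --0--> s3
Final state: s3
Accept states: {s0, s2, s5}
No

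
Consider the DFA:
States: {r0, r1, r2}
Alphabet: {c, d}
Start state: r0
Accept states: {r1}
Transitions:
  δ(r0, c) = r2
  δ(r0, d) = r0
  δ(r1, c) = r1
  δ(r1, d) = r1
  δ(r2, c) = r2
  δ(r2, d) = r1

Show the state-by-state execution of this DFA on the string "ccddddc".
read 'c': r0 → r2
  read 'c': r2 → r2
  read 'd': r2 → r1
  read 'd': r1 → r1
  read 'd': r1 → r1
  read 'd': r1 → r1
  read 'c': r1 → r1
r0 -> r2 -> r2 -> r1 -> r1 -> r1 -> r1 -> r1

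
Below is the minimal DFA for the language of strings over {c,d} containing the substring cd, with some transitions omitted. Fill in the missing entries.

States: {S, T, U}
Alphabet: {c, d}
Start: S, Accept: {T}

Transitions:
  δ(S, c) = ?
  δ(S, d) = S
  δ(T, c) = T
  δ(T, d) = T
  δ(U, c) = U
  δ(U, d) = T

From the language and accept set, identify what each state tracks — S: no c seen yet; T: substring cd seen; U: seen a c, waiting for d.
Each missing δ(q, a) is the state matching the new tracked value after reading a.
δ(S, c) = U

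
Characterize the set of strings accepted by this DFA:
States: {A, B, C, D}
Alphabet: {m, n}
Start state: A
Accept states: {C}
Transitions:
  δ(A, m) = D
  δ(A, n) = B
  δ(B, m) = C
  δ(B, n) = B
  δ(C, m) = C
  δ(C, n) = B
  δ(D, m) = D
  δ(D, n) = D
Testing a few strings:
  'mnn' → reject
  'mm' → reject
  'mmnn' → reject
  'm' → reject
State roles: A=no input read; B=started with n, last symbol n; C=started with n, last symbol m; D=started with m (dead)
All strings over {m,n} that start with n and end with m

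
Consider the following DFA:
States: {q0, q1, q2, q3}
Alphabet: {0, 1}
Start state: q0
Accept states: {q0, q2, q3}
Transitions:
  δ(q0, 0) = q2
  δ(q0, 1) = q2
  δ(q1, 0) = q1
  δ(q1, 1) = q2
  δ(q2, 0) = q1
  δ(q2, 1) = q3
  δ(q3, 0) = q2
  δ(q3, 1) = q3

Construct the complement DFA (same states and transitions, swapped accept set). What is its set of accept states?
Complement accept states = All states \ Original accept states
= {q0, q1, q2, q3} \ {q0, q2, q3}
{q1}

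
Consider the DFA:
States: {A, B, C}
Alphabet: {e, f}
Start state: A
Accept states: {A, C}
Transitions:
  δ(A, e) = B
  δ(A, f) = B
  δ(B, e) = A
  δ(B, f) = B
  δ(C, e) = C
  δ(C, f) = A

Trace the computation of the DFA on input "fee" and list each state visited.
read 'f': A → B
  read 'e': B → A
  read 'e': A → B
A -> B -> A -> B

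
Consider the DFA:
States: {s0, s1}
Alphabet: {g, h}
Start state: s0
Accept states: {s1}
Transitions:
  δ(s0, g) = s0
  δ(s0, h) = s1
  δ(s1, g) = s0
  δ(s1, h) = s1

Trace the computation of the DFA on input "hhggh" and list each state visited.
read 'h': s0 → s1
  read 'h': s1 → s1
  read 'g': s1 → s0
  read 'g': s0 → s0
  read 'h': s0 → s1
s0 -> s1 -> s1 -> s0 -> s0 -> s1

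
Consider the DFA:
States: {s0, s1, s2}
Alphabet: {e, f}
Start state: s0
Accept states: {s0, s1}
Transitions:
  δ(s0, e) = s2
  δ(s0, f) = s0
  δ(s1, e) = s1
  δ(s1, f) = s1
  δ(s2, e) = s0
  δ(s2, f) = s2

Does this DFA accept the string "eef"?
Processing string "eef":
  s0 --e--> s2
  s2 --e--> s0
  s0 --f--> s0
Final state: s0
Accept states: {s0, s1}
Yes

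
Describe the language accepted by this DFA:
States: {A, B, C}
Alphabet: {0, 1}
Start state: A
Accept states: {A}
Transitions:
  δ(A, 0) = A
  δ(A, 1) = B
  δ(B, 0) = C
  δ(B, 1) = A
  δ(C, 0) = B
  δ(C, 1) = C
Testing a few strings:
  '111' → reject
  '1011' → reject
  '101' → reject
  '1' → reject
State roles: A=value ≡ 0 (mod 3); B=value ≡ 1 (mod 3); C=value ≡ 2 (mod 3)
All binary strings representing a multiple of 3 (read in base 2; leading zeros allowed and ε counts as 0)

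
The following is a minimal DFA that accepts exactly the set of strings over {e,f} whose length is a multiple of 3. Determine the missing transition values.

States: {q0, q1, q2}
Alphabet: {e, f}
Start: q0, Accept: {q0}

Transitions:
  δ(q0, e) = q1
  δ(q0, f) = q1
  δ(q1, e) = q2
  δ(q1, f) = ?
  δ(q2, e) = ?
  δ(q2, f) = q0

From the language and accept set, identify what each state tracks — q0: length ≡ 0 (mod 3); q1: length ≡ 1 (mod 3); q2: length ≡ 2 (mod 3).
Each missing δ(q, a) is the state matching the new tracked value after reading a.
δ(q1, f) = q2; δ(q2, e) = q0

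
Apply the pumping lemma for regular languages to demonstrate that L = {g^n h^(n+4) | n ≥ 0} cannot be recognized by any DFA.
Assume L is regular with pumping length p. Idea: pumping the g-block breaks the fixed offset of 4.
Choose s = g^p h^(p+4) ∈ L. By the pumping lemma, s = xyz with |xy| ≤ p, |y| > 0, so y = g^k with k ≥ 1. Then xy²z = g^(p+k) h^(p+4). For this to be in L we would need p+4 = (p+k)+4, i.e. k = 0, contradicting k ≥ 1. So xy²z ∉ L.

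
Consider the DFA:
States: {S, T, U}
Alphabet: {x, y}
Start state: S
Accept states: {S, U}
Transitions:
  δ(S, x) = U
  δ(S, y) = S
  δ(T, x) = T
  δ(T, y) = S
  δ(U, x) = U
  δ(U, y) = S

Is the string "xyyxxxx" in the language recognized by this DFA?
Processing string "xyyxxxx":
  S --x--> U
  U --y--> S
  S --y--> S
  S --x--> U
  U --x--> U
  U --x--> U
  U --x--> U
Final state: U
Accept states: {S, U}
Yes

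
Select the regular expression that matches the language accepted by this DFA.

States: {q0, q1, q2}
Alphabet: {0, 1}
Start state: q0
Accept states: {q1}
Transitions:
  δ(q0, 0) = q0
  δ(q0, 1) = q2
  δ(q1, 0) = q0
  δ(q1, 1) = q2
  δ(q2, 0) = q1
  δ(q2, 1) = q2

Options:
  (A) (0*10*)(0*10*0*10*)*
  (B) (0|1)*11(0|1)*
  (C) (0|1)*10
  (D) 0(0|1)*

Check each option against the DFA on short strings; one disagreement eliminates an option:
  (A) (0*10*)(0*10*0*10*)*: on '1' the DFA goes q0 → q2 and rejects (q2 ∉ Accept), but the regex matches it → eliminate
  (B) (0|1)*11(0|1)*: on '10' the DFA goes q0 → q2 → q1 and accepts (q1 ∈ Accept), but the regex does not match it → eliminate
  (C) (0|1)*10: agrees with the DFA on every string of length ≤ 6
  (D) 0(0|1)*: on '0' the DFA goes q0 → q0 and rejects (q0 ∉ Accept), but the regex matches it → eliminate
Only (C) is consistent with the DFA.
(C) (0|1)*10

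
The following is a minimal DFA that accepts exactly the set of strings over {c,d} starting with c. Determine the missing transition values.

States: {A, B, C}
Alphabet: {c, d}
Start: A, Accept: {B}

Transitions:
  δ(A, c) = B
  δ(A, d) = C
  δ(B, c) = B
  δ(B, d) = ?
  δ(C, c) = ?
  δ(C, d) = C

From the language and accept set, identify what each state tracks — A: no input read; B: started with c; C: started with d (dead).
Each missing δ(q, a) is the state matching the new tracked value after reading a.
δ(B, d) = B; δ(C, c) = C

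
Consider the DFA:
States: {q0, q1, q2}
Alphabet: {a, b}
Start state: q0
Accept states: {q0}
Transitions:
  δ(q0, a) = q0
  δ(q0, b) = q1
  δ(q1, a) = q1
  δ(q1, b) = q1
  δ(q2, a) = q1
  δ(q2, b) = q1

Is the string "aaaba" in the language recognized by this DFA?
Processing string "aaaba":
  q0 --a--> q0
  q0 --a--> q0
  q0 --a--> q0
  q0 --b--> q1
  q1 --a--> q1
Final state: q1
Accept states: {q0}
No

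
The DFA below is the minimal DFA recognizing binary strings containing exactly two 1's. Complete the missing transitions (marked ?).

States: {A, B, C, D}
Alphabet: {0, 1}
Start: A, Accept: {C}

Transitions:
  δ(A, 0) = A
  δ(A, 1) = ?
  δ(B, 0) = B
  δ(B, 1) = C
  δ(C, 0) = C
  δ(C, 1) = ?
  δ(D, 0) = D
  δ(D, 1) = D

From the language and accept set, identify what each state tracks — A: zero 1's; B: one 1; C: two 1's; D: ≥ three 1's (dead).
Each missing δ(q, a) is the state matching the new tracked value after reading a.
δ(A, 1) = B; δ(C, 1) = D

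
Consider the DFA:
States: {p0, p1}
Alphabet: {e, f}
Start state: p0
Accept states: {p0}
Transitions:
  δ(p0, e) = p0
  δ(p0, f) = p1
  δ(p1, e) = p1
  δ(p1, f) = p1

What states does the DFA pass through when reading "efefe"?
read 'e': p0 → p0
  read 'f': p0 → p1
  read 'e': p1 → p1
  read 'f': p1 → p1
  read 'e': p1 → p1
p0 -> p0 -> p1 -> p1 -> p1 -> p1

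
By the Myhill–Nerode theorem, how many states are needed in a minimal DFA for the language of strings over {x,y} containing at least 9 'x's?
By Myhill–Nerode, count the distinguishable equivalence classes: 10 classes — having seen 0, 1, …, 8, or ≥9 copies of 'x'; any two classes i < j (j ≤ 9) are distinguished by the string x^(9−j), which takes class j to 9 copies (accepted) but leaves class i below 9 (rejected).
10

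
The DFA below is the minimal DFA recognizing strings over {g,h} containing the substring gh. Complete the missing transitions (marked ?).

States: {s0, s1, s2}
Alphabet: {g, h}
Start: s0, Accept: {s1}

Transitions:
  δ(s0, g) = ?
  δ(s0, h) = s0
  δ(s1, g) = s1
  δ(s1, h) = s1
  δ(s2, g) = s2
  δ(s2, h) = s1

From the language and accept set, identify what each state tracks — s0: no g seen yet; s1: substring gh seen; s2: seen a g, waiting for h.
Each missing δ(q, a) is the state matching the new tracked value after reading a.
δ(s0, g) = s2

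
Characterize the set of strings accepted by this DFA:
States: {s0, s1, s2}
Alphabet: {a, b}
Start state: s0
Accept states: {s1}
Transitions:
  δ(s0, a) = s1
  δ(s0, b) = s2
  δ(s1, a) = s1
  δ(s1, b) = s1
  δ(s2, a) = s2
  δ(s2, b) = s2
Testing a few strings:
  'bab' → reject
  'a' → accept
  'bbb' → reject
  'b' → reject
State roles: s0=no input read; s1=started with a; s2=started with b (dead)
All strings over {a,b} starting with a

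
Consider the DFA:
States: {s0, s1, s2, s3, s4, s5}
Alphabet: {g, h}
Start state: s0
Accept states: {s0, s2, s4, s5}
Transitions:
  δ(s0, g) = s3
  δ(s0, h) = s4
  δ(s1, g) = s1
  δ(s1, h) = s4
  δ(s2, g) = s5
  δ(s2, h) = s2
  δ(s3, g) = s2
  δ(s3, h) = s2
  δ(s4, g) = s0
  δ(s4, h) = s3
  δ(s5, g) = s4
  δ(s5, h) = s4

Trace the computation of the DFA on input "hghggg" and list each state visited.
read 'h': s0 → s4
  read 'g': s4 → s0
  read 'h': s0 → s4
  read 'g': s4 → s0
  read 'g': s0 → s3
  read 'g': s3 → s2
s0 -> s4 -> s0 -> s4 -> s0 -> s3 -> s2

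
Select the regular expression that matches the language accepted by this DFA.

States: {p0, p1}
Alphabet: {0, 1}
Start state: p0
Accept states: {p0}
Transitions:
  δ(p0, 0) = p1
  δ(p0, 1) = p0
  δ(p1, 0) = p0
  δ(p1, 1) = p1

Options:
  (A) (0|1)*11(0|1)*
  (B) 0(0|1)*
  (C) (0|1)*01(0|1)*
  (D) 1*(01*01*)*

Check each option against the DFA on short strings; one disagreement eliminates an option:
  (A) (0|1)*11(0|1)*: on ε the DFA stays in p0 and accepts (p0 ∈ Accept), but the regex does not match it → eliminate
  (B) 0(0|1)*: on ε the DFA stays in p0 and accepts (p0 ∈ Accept), but the regex does not match it → eliminate
  (C) (0|1)*01(0|1)*: on ε the DFA stays in p0 and accepts (p0 ∈ Accept), but the regex does not match it → eliminate
  (D) 1*(01*01*)*: agrees with the DFA on every string of length ≤ 6
Only (D) is consistent with the DFA.
(D) 1*(01*01*)*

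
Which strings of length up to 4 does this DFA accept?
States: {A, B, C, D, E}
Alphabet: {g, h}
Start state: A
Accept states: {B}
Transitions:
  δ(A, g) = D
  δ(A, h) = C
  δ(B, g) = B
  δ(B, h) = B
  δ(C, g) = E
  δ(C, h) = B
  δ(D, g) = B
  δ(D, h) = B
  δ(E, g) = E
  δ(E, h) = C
gg, gh, hh, ggg, ggh, ghg, ghh, hhg, hhh, gggg, gggh, gghg, gghh, ghgg, ghgh, ghhg, ghhh, hghh, hhgg, hhgh, hhhg, hhhh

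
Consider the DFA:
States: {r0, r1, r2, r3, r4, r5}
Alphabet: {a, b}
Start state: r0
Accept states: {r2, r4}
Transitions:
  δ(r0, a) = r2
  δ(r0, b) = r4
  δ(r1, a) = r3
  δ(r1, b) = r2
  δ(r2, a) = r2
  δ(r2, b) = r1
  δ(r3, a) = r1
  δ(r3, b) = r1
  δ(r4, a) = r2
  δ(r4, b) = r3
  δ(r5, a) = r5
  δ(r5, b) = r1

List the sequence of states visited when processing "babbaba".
read 'b': r0 → r4
  read 'a': r4 → r2
  read 'b': r2 → r1
  read 'b': r1 → r2
  read 'a': r2 → r2
  read 'b': r2 → r1
  read 'a': r1 → r3
r0 -> r4 -> r2 -> r1 -> r2 -> r2 -> r1 -> r3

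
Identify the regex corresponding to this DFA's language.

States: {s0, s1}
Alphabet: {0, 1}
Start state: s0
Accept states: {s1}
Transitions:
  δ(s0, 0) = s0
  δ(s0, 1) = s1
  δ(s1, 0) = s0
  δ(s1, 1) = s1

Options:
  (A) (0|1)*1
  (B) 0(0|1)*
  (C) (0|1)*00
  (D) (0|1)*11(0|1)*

Check each option against the DFA on short strings; one disagreement eliminates an option:
  (A) (0|1)*1: agrees with the DFA on every string of length ≤ 6
  (B) 0(0|1)*: on '0' the DFA goes s0 → s0 and rejects (s0 ∉ Accept), but the regex matches it → eliminate
  (C) (0|1)*00: on '1' the DFA goes s0 → s1 and accepts (s1 ∈ Accept), but the regex does not match it → eliminate
  (D) (0|1)*11(0|1)*: on '1' the DFA goes s0 → s1 and accepts (s1 ∈ Accept), but the regex does not match it → eliminate
Only (A) is consistent with the DFA.
(A) (0|1)*1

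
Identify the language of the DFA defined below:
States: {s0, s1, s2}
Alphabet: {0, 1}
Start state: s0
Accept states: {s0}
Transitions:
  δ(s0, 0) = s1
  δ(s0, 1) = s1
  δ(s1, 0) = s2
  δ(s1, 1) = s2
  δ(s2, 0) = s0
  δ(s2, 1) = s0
Testing a few strings:
  '1' → reject
  '0' → reject
  '01' → reject
  '00' → reject
State roles: s0=length ≡ 0 (mod 3); s1=length ≡ 1 (mod 3); s2=length ≡ 2 (mod 3)
All binary strings whose length is a multiple of 3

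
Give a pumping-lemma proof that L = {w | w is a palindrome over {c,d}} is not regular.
Assume L is regular with pumping length p. Idea: pumping the leading c-block breaks the symmetry.
Choose s = c^p d c^p (a palindrome of length 2p+1 ≥ p). By the pumping lemma, s = xyz with |xy| ≤ p, |y| > 0, so y = c^k with k > 0 (xy lies entirely in the first c^p). Then xy²z = c^(p+k) d c^p, which is not a palindrome since p+k ≠ p.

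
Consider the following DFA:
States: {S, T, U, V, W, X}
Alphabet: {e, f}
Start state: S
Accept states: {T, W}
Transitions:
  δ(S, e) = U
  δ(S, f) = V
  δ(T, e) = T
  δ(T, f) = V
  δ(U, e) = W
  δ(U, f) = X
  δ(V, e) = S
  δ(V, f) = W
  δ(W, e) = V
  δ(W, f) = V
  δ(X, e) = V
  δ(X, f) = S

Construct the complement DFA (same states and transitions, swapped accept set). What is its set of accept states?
Complement accept states = All states \ Original accept states
= {S, T, U, V, W, X} \ {T, W}
{S, U, V, X}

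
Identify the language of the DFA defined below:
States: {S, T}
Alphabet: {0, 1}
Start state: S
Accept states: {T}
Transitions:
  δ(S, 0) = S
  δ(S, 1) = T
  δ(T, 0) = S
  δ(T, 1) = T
Testing a few strings:
  '10' → reject
  '110' → reject
  '0' → reject
  '010' → reject
State roles: S=last symbol not 1; T=last symbol is 1
All binary strings ending with 1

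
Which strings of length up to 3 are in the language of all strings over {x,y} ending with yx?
yx, xyx, yyx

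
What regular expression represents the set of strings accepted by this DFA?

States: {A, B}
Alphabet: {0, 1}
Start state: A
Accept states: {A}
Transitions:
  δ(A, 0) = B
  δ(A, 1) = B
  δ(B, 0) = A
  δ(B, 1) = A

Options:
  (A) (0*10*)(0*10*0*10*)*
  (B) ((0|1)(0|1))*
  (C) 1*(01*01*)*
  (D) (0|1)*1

Check each option against the DFA on short strings; one disagreement eliminates an option:
  (A) (0*10*)(0*10*0*10*)*: on ε the DFA stays in A and accepts (A ∈ Accept), but the regex does not match it → eliminate
  (B) ((0|1)(0|1))*: agrees with the DFA on every string of length ≤ 6
  (C) 1*(01*01*)*: on '1' the DFA goes A → B and rejects (B ∉ Accept), but the regex matches it → eliminate
  (D) (0|1)*1: on ε the DFA stays in A and accepts (A ∈ Accept), but the regex does not match it → eliminate
Only (B) is consistent with the DFA.
(B) ((0|1)(0|1))*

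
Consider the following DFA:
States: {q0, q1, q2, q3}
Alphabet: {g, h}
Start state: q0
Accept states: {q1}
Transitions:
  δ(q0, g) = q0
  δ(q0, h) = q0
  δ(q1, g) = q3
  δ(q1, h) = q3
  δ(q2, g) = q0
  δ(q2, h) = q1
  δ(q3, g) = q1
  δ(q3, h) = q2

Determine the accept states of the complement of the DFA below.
Complement accept states = All states \ Original accept states
= {q0, q1, q2, q3} \ {q1}
{q0, q2, q3}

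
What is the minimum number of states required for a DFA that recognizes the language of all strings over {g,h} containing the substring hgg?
By Myhill–Nerode, count the distinguishable equivalence classes: 4 classes — one per longest suffix of the input that is a prefix of 'hgg' (lengths 0 through 2), plus an absorbing 'already seen hgg' class.
4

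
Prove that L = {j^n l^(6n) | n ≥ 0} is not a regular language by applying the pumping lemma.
Assume L is regular with pumping length p. Idea: pumping the j-block breaks the 1:6 ratio.
Choose s = j^p l^(6p) (length 7p ≥ p). By the pumping lemma, s = xyz with |xy| ≤ p, |y| > 0, so y = j^k with k ≥ 1. Then xy²z = j^(p+k) l^(6p). For this to be in L we would need 6p = 6(p+k), i.e. 6k = 0, contradicting k ≥ 1. So xy²z ∉ L.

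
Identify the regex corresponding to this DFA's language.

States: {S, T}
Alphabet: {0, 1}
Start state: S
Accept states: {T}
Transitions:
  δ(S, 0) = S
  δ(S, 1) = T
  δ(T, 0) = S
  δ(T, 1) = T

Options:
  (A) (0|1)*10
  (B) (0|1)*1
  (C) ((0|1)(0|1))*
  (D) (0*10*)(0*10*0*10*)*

Check each option against the DFA on short strings; one disagreement eliminates an option:
  (A) (0|1)*10: on '1' the DFA goes S → T and accepts (T ∈ Accept), but the regex does not match it → eliminate
  (B) (0|1)*1: agrees with the DFA on every string of length ≤ 6
  (C) ((0|1)(0|1))*: on ε the DFA stays in S and rejects (S ∉ Accept), but the regex matches it → eliminate
  (D) (0*10*)(0*10*0*10*)*: on '10' the DFA goes S → T → S and rejects (S ∉ Accept), but the regex matches it → eliminate
Only (B) is consistent with the DFA.
(B) (0|1)*1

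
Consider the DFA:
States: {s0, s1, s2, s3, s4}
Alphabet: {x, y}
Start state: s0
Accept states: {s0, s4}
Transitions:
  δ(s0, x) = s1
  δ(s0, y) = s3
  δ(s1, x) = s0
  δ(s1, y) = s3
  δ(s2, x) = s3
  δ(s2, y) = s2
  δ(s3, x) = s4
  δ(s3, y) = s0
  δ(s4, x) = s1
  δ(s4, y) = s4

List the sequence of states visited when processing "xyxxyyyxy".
read 'x': s0 → s1
  read 'y': s1 → s3
  read 'x': s3 → s4
  read 'x': s4 → s1
  read 'y': s1 → s3
  read 'y': s3 → s0
  read 'y': s0 → s3
  read 'x': s3 → s4
  read 'y': s4 → s4
s0 -> s1 -> s3 -> s4 -> s1 -> s3 -> s0 -> s3 -> s4 -> s4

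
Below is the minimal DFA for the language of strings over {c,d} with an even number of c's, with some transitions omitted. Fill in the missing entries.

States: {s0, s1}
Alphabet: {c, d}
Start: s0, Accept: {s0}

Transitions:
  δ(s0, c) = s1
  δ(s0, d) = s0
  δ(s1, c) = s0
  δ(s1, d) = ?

From the language and accept set, identify what each state tracks — s0: even number of c's so far; s1: odd number of c's so far.
Each missing δ(q, a) is the state matching the new tracked value after reading a.
δ(s1, d) = s1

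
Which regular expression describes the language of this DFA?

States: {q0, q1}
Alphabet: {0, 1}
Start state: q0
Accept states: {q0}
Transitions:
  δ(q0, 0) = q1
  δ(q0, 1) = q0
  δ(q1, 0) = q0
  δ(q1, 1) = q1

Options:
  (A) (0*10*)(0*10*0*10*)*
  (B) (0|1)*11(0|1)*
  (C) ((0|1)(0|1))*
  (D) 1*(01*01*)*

Check each option against the DFA on short strings; one disagreement eliminates an option:
  (A) (0*10*)(0*10*0*10*)*: on ε the DFA stays in q0 and accepts (q0 ∈ Accept), but the regex does not match it → eliminate
  (B) (0|1)*11(0|1)*: on ε the DFA stays in q0 and accepts (q0 ∈ Accept), but the regex does not match it → eliminate
  (C) ((0|1)(0|1))*: on '1' the DFA goes q0 → q0 and accepts (q0 ∈ Accept), but the regex does not match it → eliminate
  (D) 1*(01*01*)*: agrees with the DFA on every string of length ≤ 6
Only (D) is consistent with the DFA.
(D) 1*(01*01*)*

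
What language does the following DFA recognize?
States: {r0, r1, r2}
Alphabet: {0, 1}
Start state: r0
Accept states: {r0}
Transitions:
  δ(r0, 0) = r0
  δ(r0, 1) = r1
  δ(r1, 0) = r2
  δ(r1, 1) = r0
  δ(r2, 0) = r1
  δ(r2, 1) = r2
Testing a few strings:
  '101' → reject
  '0111' → reject
  '01' → reject
  '1010' → reject
State roles: r0=value ≡ 0 (mod 3); r1=value ≡ 1 (mod 3); r2=value ≡ 2 (mod 3)
All binary strings representing a multiple of 3 (read in base 2; leading zeros allowed and ε counts as 0)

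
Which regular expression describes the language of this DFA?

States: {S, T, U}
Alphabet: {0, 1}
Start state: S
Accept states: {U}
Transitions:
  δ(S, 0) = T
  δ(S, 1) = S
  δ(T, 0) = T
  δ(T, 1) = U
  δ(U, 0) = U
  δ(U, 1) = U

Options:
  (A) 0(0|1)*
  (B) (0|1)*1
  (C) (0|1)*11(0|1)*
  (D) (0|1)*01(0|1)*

Check each option against the DFA on short strings; one disagreement eliminates an option:
  (A) 0(0|1)*: on '0' the DFA goes S → T and rejects (T ∉ Accept), but the regex matches it → eliminate
  (B) (0|1)*1: on '1' the DFA goes S → S and rejects (S ∉ Accept), but the regex matches it → eliminate
  (C) (0|1)*11(0|1)*: on '01' the DFA goes S → T → U and accepts (U ∈ Accept), but the regex does not match it → eliminate
  (D) (0|1)*01(0|1)*: agrees with the DFA on every string of length ≤ 6
Only (D) is consistent with the DFA.
(D) (0|1)*01(0|1)*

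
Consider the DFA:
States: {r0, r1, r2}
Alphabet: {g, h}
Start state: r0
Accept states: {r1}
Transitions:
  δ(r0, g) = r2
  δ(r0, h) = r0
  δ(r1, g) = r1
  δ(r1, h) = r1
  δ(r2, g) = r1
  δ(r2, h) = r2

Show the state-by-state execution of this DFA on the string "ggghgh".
read 'g': r0 → r2
  read 'g': r2 → r1
  read 'g': r1 → r1
  read 'h': r1 → r1
  read 'g': r1 → r1
  read 'h': r1 → r1
r0 -> r2 -> r1 -> r1 -> r1 -> r1 -> r1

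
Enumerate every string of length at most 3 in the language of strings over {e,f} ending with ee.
ee, eee, fee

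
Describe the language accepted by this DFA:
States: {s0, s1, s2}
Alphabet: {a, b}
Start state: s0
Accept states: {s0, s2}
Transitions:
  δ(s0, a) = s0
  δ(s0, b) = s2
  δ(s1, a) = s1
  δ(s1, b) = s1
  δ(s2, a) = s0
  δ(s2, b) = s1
Testing a few strings:
  'aaa' → accept
  'bbab' → reject
  'aaba' → accept
  'b' → accept
State roles: s0=last symbol not b (ok); s1=saw bb (dead); s2=last symbol b (ok)
All strings over {a,b} with no two consecutive b's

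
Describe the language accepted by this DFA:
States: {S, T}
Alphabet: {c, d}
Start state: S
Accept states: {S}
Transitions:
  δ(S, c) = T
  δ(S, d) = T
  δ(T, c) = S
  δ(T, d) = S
Testing a few strings:
  'c' → reject
  'dc' → accept
  'ddd' → reject
  'd' → reject
State roles: S=even length so far; T=odd length so far
All strings over {c,d} of even length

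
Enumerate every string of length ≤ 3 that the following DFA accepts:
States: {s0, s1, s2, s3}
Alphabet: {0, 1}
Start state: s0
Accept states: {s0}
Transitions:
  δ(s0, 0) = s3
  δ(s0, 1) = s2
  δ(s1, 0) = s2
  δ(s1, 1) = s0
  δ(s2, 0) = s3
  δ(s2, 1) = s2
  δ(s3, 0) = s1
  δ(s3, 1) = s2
ε, 001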